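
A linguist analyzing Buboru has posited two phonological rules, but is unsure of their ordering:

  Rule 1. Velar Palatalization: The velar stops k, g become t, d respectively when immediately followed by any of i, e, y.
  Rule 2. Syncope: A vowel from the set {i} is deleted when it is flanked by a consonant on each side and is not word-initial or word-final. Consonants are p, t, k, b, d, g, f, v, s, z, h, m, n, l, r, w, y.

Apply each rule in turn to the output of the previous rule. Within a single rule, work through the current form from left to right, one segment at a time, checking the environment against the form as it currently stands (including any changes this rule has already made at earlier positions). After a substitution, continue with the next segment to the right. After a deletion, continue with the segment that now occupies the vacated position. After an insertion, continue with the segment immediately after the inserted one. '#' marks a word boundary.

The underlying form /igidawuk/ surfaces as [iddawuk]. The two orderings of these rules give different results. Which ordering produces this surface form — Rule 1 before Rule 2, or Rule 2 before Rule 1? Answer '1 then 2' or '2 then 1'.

1 then 2

Order 1 then 2:
  1 Velar Palatalization: [igidawuk] → [ididawuk]
  2 Syncope: [ididawuk] → [iddawuk]
  result: [iddawuk]
Order 2 then 1:
  2 Syncope: [igidawuk] → [igdawuk]
  1 Velar Palatalization: no change — [igdawuk]
  result: [igdawuk]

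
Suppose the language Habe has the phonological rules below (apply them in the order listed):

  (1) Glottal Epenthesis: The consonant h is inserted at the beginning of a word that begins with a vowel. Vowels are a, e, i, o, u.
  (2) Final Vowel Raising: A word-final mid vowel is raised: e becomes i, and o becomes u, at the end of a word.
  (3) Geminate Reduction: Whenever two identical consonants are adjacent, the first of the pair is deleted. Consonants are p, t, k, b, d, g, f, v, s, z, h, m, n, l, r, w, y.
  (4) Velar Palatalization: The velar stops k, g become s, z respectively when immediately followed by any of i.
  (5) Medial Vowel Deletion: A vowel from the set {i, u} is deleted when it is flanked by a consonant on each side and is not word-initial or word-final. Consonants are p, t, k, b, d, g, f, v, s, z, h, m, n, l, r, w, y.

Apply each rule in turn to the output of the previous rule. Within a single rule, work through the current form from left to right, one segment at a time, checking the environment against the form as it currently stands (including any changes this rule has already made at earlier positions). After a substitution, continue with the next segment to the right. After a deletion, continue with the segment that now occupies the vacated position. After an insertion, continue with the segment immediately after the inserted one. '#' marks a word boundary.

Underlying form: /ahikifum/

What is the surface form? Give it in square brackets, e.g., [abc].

(1) Glottal Epenthesis: [ahikifum] → [hahikifum]
(2) Final Vowel Raising: no change — [hahikifum]
(3) Geminate Reduction: no change — [hahikifum]
(4) Velar Palatalization: [hahikifum] → [hahisifum]
(5) Medial Vowel Deletion: [hahisifum] → [hahsfm]

[hahsfm]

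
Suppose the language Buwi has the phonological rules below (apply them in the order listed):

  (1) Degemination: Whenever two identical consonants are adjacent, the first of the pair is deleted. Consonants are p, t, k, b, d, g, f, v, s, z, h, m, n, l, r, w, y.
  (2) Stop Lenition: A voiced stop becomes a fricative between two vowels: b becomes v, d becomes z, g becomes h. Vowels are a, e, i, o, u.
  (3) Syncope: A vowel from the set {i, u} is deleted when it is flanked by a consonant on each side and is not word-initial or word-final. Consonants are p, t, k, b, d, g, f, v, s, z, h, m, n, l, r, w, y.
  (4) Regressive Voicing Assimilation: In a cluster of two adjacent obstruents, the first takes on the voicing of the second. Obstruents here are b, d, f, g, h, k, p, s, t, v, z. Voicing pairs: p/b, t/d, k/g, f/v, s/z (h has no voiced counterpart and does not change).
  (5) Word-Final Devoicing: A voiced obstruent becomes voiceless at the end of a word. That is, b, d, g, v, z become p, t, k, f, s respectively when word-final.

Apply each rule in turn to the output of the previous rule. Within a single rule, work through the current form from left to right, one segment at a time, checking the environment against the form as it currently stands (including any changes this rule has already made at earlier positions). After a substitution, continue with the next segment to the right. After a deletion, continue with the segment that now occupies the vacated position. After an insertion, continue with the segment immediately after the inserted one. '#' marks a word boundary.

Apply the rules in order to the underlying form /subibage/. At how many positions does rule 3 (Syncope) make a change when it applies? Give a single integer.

2

(1) Degemination: no change — [subibage]
(2) Stop Lenition: [subibage] → [suvivahe]
(3) Syncope: [suvivahe] → [svvahe]
(4) Regressive Voicing Assimilation: [svvahe] → [zvvahe]
(5) Word-Final Devoicing: no change — [zvvahe]
Rule 3 changed 2 position(s).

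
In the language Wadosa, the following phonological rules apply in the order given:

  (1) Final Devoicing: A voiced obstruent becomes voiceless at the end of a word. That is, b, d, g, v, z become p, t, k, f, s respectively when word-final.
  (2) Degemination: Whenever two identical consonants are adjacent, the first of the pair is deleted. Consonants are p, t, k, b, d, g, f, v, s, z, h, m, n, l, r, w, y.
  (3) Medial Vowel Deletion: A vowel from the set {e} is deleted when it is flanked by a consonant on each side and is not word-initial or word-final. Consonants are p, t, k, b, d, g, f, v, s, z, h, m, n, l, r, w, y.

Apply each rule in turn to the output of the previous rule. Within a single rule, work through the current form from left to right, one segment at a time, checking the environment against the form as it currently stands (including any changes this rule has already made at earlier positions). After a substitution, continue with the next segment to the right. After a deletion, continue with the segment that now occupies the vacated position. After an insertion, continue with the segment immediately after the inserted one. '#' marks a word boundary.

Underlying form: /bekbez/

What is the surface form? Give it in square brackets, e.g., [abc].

(1) Final Devoicing: [bekbez] → [bekbes]
(2) Degemination: no change — [bekbes]
(3) Medial Vowel Deletion: [bekbes] → [bkbs]

[bkbs]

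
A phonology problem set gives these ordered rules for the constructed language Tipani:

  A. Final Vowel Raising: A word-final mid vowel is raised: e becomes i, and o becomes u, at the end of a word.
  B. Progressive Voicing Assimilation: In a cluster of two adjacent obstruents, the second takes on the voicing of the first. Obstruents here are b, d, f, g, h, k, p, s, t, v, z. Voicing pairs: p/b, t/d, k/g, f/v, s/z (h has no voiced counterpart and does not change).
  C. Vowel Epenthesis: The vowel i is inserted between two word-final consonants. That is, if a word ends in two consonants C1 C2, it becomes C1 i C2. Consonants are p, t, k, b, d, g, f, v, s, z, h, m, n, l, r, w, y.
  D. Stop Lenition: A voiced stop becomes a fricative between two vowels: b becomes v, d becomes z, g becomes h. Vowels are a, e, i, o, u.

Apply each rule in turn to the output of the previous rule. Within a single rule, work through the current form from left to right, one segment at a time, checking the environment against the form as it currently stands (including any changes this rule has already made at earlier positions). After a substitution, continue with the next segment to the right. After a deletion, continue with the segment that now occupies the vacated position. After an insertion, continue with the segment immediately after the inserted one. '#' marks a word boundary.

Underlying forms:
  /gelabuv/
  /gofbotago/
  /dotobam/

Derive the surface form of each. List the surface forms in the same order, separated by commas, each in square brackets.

[gelavuv], [gofpotahu], [dotovam]

/gelabuv/:
  A Final Vowel Raising: no change — [gelabuv]
  B Progressive Voicing Assimilation: no change — [gelabuv]
  C Vowel Epenthesis: no change — [gelabuv]
  D Stop Lenition: [gelabuv] → [gelavuv]
/gofbotago/:
  A Final Vowel Raising: [gofbotago] → [gofbotagu]
  B Progressive Voicing Assimilation: [gofbotagu] → [gofpotagu]
  C Vowel Epenthesis: no change — [gofpotagu]
  D Stop Lenition: [gofpotagu] → [gofpotahu]
/dotobam/:
  A Final Vowel Raising: no change — [dotobam]
  B Progressive Voicing Assimilation: no change — [dotobam]
  C Vowel Epenthesis: no change — [dotobam]
  D Stop Lenition: [dotobam] → [dotovam]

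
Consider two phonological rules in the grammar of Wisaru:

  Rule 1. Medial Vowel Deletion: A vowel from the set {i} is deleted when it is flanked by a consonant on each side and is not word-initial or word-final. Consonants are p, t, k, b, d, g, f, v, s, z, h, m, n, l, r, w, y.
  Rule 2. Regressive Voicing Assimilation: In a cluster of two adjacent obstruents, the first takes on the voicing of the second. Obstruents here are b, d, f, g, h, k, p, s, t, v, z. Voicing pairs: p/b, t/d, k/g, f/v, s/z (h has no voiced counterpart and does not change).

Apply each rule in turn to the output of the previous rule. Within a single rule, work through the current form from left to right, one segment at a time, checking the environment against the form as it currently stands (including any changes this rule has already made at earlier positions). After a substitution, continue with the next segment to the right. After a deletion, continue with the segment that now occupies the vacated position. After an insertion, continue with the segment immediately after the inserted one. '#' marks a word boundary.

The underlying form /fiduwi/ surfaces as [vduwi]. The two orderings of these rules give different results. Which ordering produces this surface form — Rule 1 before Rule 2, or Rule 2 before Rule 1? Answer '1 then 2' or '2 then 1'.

1 then 2

Order 1 then 2:
  1 Medial Vowel Deletion: [fiduwi] → [fduwi]
  2 Regressive Voicing Assimilation: [fduwi] → [vduwi]
  result: [vduwi]
Order 2 then 1:
  2 Regressive Voicing Assimilation: no change — [fiduwi]
  1 Medial Vowel Deletion: [fiduwi] → [fduwi]
  result: [fduwi]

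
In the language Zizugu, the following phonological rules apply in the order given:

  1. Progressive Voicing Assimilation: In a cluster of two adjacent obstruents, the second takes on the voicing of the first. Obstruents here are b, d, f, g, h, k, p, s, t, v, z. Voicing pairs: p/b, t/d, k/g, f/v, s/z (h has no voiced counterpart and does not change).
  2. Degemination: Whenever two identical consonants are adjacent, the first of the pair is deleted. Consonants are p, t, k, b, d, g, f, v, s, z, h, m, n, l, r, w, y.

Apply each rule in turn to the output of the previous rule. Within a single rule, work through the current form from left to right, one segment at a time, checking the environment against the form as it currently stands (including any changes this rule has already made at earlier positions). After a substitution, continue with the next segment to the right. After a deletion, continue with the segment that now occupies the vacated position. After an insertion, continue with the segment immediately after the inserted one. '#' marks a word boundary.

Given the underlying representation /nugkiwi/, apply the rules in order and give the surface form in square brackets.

[nugiwi]

1 Progressive Voicing Assimilation: [nugkiwi] → [nuggiwi]
2 Degemination: [nuggiwi] → [nugiwi]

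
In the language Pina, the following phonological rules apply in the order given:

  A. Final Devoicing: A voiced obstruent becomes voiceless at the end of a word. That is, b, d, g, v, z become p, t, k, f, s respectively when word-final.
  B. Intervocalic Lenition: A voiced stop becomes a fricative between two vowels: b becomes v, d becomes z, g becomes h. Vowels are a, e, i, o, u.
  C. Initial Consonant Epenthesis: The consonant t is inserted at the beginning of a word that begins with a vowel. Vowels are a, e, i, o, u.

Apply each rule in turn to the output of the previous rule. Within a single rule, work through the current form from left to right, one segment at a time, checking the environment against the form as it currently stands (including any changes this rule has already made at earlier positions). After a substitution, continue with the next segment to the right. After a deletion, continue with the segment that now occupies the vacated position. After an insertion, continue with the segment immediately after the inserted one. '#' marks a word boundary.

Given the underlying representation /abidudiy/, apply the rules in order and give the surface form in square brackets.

[tavizuziy]

A Final Devoicing: no change — [abidudiy]
B Intervocalic Lenition: [abidudiy] → [avizuziy]
C Initial Consonant Epenthesis: [avizuziy] → [tavizuziy]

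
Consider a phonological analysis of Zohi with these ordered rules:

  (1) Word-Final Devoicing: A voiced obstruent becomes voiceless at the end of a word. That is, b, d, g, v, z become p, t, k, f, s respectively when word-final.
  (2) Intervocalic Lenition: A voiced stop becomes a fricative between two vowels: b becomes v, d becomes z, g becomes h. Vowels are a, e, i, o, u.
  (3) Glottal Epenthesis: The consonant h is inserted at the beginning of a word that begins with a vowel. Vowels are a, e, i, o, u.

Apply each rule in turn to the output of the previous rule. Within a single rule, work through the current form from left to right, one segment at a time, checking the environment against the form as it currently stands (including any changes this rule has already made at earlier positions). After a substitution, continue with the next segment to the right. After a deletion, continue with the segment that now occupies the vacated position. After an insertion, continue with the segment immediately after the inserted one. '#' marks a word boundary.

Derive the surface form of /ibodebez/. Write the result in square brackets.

(1) Word-Final Devoicing: [ibodebez] → [ibodebes]
(2) Intervocalic Lenition: [ibodebes] → [ivozeves]
(3) Glottal Epenthesis: [ivozeves] → [hivozeves]

[hivozeves]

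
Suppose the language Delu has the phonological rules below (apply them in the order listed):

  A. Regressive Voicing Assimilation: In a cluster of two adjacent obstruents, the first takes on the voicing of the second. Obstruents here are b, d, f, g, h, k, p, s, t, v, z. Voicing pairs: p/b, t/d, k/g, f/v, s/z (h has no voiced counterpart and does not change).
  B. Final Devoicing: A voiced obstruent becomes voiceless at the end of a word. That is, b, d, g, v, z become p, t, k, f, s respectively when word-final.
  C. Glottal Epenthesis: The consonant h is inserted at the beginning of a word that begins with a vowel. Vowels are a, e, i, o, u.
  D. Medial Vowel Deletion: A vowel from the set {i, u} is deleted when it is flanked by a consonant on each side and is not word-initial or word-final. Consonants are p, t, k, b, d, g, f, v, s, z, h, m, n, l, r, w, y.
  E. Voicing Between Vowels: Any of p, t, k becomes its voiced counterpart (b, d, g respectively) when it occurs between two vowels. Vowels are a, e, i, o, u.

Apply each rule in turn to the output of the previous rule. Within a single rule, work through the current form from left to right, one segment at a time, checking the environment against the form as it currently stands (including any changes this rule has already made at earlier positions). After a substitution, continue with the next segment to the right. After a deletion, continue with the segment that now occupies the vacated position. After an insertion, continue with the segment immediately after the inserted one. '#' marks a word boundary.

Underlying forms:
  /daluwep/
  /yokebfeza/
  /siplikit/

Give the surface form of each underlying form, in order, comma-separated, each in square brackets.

[dalwep], [yogepfeza], [splkt]

/daluwep/:
  A Regressive Voicing Assimilation: no change — [daluwep]
  B Final Devoicing: no change — [daluwep]
  C Glottal Epenthesis: no change — [daluwep]
  D Medial Vowel Deletion: [daluwep] → [dalwep]
  E Voicing Between Vowels: no change — [dalwep]
/yokebfeza/:
  A Regressive Voicing Assimilation: [yokebfeza] → [yokepfeza]
  B Final Devoicing: no change — [yokepfeza]
  C Glottal Epenthesis: no change — [yokepfeza]
  D Medial Vowel Deletion: no change — [yokepfeza]
  E Voicing Between Vowels: [yokepfeza] → [yogepfeza]
/siplikit/:
  A Regressive Voicing Assimilation: no change — [siplikit]
  B Final Devoicing: no change — [siplikit]
  C Glottal Epenthesis: no change — [siplikit]
  D Medial Vowel Deletion: [siplikit] → [splkt]
  E Voicing Between Vowels: no change — [splkt]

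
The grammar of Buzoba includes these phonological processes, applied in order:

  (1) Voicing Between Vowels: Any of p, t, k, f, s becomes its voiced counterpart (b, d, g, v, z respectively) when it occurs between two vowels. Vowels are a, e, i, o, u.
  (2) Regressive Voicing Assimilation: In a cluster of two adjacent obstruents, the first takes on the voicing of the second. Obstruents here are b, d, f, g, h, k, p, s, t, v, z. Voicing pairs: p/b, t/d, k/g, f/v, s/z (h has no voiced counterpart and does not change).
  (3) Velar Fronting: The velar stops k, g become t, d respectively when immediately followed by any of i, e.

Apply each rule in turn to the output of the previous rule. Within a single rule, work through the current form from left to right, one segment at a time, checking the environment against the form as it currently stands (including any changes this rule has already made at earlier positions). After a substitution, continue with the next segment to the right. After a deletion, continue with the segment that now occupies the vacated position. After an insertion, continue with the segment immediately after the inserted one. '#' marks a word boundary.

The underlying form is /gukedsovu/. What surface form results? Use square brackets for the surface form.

(1) Voicing Between Vowels: [gukedsovu] → [gugedsovu]
(2) Regressive Voicing Assimilation: [gugedsovu] → [gugetsovu]
(3) Velar Fronting: [gugetsovu] → [gudetsovu]

[gudetsovu]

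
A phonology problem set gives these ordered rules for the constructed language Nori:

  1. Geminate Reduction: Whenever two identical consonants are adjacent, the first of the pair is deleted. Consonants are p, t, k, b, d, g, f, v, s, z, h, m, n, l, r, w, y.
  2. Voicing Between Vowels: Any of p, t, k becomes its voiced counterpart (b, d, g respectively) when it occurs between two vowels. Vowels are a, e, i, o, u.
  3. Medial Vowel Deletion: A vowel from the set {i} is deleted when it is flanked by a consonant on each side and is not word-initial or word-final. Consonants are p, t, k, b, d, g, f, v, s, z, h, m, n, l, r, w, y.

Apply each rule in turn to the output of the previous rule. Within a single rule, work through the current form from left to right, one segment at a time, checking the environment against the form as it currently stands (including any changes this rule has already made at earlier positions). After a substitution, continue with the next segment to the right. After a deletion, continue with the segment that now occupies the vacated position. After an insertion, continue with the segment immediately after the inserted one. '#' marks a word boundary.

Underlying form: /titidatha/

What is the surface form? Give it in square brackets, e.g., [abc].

[tddatha]

1 Geminate Reduction: no change — [titidatha]
2 Voicing Between Vowels: [titidatha] → [tididatha]
3 Medial Vowel Deletion: [tididatha] → [tddatha]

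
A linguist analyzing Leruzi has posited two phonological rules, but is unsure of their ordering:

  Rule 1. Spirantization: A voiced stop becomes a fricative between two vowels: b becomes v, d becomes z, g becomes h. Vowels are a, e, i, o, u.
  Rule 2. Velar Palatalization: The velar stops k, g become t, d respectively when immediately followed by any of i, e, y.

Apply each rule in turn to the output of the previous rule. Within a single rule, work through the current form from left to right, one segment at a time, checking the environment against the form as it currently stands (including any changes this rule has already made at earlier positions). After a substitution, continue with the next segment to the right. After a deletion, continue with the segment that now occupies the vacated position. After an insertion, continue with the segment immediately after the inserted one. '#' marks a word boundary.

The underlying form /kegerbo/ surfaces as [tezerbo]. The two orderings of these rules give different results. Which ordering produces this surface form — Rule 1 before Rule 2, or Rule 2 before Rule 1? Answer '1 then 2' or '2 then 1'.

Order 1 then 2:
  1 Spirantization: [kegerbo] → [keherbo]
  2 Velar Palatalization: [keherbo] → [teherbo]
  result: [teherbo]
Order 2 then 1:
  2 Velar Palatalization: [kegerbo] → [tederbo]
  1 Spirantization: [tederbo] → [tezerbo]
  result: [tezerbo]

2 then 1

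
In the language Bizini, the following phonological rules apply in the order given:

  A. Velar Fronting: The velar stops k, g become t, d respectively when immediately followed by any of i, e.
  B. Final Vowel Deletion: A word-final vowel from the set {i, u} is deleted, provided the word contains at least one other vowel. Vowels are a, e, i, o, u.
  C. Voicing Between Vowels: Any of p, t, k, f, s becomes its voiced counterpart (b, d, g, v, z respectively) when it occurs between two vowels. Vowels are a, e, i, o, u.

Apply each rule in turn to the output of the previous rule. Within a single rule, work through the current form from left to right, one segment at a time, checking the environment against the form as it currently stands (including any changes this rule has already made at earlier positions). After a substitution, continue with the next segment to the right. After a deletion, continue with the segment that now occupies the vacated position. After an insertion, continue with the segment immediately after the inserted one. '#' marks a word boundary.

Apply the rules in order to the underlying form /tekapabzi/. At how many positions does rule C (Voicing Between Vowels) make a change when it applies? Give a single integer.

A Velar Fronting: no change — [tekapabzi]
B Final Vowel Deletion: [tekapabzi] → [tekapabz]
C Voicing Between Vowels: [tekapabz] → [tegababz]
Rule C changed 2 position(s).

2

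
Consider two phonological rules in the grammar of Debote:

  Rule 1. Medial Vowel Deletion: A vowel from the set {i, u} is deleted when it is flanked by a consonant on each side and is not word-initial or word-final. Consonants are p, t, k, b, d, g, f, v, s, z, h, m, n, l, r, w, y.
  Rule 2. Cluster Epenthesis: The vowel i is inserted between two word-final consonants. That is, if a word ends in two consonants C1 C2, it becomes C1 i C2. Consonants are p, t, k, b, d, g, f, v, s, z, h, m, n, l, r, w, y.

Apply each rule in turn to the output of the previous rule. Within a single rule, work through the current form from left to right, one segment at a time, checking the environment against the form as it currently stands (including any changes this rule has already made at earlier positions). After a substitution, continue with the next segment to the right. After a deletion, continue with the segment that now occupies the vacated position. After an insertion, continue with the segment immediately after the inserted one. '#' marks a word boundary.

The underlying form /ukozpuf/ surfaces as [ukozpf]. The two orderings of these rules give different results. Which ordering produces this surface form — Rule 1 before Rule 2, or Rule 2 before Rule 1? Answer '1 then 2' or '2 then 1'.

2 then 1

Order 1 then 2:
  1 Medial Vowel Deletion: [ukozpuf] → [ukozpf]
  2 Cluster Epenthesis: [ukozpf] → [ukozpif]
  result: [ukozpif]
Order 2 then 1:
  2 Cluster Epenthesis: no change — [ukozpuf]
  1 Medial Vowel Deletion: [ukozpuf] → [ukozpf]
  result: [ukozpf]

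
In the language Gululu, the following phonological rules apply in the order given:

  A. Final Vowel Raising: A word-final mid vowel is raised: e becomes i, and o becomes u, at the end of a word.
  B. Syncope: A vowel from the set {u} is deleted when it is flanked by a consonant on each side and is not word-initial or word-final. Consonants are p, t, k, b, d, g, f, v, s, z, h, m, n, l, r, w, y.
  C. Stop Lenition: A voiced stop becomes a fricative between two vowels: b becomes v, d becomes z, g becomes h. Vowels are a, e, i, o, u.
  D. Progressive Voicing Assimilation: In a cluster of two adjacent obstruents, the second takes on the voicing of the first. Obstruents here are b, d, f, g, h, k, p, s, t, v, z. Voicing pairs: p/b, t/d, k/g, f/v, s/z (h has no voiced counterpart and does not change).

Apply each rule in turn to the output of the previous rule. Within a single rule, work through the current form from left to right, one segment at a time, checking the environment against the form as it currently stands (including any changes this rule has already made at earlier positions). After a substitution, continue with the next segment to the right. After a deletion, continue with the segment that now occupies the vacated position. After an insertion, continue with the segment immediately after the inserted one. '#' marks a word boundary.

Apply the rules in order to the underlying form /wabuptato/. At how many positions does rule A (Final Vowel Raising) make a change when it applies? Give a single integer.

1

A Final Vowel Raising: [wabuptato] → [wabuptatu]
B Syncope: [wabuptatu] → [wabptatu]
C Stop Lenition: no change — [wabptatu]
D Progressive Voicing Assimilation: [wabptatu] → [wabbdatu]
Rule A changed 1 position(s).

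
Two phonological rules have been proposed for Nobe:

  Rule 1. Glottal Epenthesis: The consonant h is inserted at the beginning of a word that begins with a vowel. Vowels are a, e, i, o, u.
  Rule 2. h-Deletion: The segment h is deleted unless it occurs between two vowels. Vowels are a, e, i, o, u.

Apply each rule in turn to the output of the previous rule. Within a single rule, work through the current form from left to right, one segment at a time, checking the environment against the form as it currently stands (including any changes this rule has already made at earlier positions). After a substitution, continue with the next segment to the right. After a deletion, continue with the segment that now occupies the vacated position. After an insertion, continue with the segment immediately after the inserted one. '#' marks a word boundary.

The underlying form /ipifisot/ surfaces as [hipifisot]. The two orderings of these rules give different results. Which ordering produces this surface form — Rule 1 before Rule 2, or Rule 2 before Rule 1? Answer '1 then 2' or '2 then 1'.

2 then 1

Order 1 then 2:
  1 Glottal Epenthesis: [ipifisot] → [hipifisot]
  2 h-Deletion: [hipifisot] → [ipifisot]
  result: [ipifisot]
Order 2 then 1:
  2 h-Deletion: no change — [ipifisot]
  1 Glottal Epenthesis: [ipifisot] → [hipifisot]
  result: [hipifisot]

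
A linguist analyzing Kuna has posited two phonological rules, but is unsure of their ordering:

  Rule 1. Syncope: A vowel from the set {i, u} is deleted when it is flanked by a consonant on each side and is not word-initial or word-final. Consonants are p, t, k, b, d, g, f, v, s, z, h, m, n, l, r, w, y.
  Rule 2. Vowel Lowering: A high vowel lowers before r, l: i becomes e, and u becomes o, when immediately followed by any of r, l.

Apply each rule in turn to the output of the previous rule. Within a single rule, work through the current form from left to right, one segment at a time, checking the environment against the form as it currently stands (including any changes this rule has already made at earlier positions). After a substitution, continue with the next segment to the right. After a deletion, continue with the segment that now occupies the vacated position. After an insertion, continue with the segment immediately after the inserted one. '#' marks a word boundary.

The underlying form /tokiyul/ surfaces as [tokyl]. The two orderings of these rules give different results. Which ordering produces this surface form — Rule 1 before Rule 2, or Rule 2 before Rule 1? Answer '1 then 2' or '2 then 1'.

1 then 2

Order 1 then 2:
  1 Syncope: [tokiyul] → [tokyl]
  2 Vowel Lowering: no change — [tokyl]
  result: [tokyl]
Order 2 then 1:
  2 Vowel Lowering: [tokiyul] → [tokiyol]
  1 Syncope: [tokiyol] → [tokyol]
  result: [tokyol]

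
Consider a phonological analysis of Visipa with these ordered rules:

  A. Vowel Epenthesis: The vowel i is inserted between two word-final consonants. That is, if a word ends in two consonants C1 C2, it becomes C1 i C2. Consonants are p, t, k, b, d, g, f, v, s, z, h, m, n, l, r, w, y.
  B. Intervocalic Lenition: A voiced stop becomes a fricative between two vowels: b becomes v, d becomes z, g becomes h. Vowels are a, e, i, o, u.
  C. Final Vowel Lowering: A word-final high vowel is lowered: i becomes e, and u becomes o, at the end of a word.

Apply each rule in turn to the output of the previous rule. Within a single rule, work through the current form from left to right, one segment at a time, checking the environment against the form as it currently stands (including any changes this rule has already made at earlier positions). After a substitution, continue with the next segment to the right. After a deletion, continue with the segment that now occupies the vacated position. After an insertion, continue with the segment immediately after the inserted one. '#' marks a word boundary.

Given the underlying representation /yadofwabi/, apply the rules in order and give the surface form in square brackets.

A Vowel Epenthesis: no change — [yadofwabi]
B Intervocalic Lenition: [yadofwabi] → [yazofwavi]
C Final Vowel Lowering: [yazofwavi] → [yazofwave]

[yazofwave]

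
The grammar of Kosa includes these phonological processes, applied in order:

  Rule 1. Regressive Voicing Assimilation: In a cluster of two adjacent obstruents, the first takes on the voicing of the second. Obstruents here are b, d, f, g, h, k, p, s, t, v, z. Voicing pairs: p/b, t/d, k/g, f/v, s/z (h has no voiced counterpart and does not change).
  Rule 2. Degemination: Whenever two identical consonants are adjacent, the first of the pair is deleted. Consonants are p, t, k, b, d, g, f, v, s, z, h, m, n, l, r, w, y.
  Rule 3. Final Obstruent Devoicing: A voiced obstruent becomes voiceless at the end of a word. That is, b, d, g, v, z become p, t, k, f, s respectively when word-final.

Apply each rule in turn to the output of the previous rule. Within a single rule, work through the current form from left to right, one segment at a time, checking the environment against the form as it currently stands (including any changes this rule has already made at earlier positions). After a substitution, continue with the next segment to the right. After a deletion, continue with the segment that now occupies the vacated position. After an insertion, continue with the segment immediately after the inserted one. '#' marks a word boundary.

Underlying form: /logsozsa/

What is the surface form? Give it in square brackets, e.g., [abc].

Rule 1 Regressive Voicing Assimilation: [logsozsa] → [loksossa]
Rule 2 Degemination: [loksossa] → [loksosa]
Rule 3 Final Obstruent Devoicing: no change — [loksosa]

[loksosa]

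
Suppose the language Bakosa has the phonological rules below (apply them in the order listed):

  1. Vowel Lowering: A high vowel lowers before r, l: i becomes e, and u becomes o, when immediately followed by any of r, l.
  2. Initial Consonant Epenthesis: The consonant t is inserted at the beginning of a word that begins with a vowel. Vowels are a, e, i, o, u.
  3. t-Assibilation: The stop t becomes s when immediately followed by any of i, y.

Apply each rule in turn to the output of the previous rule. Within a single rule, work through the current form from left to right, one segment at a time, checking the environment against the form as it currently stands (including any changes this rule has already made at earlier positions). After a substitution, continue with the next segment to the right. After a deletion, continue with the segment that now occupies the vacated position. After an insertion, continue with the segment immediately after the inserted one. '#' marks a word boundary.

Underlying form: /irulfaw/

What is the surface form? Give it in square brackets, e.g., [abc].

1 Vowel Lowering: [irulfaw] → [erolfaw]
2 Initial Consonant Epenthesis: [erolfaw] → [terolfaw]
3 t-Assibilation: no change — [terolfaw]

[terolfaw]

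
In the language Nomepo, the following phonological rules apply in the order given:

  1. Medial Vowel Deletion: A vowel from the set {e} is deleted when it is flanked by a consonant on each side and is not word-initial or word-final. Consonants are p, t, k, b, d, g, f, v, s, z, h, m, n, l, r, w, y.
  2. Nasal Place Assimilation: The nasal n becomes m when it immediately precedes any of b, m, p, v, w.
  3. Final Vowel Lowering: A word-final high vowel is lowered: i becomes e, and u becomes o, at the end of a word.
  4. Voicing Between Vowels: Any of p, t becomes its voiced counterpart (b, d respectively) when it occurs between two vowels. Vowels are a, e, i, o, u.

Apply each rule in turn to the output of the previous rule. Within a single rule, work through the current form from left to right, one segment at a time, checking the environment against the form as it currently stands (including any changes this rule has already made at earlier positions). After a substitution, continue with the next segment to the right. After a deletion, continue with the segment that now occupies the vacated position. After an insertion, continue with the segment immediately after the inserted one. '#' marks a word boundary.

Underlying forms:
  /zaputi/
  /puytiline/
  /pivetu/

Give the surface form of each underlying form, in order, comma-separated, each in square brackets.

/zaputi/:
  1 Medial Vowel Deletion: no change — [zaputi]
  2 Nasal Place Assimilation: no change — [zaputi]
  3 Final Vowel Lowering: [zaputi] → [zapute]
  4 Voicing Between Vowels: [zapute] → [zabude]
/puytiline/:
  1 Medial Vowel Deletion: no change — [puytiline]
  2 Nasal Place Assimilation: no change — [puytiline]
  3 Final Vowel Lowering: no change — [puytiline]
  4 Voicing Between Vowels: no change — [puytiline]
/pivetu/:
  1 Medial Vowel Deletion: [pivetu] → [pivtu]
  2 Nasal Place Assimilation: no change — [pivtu]
  3 Final Vowel Lowering: [pivtu] → [pivto]
  4 Voicing Between Vowels: no change — [pivto]

[zabude], [puytiline], [pivto]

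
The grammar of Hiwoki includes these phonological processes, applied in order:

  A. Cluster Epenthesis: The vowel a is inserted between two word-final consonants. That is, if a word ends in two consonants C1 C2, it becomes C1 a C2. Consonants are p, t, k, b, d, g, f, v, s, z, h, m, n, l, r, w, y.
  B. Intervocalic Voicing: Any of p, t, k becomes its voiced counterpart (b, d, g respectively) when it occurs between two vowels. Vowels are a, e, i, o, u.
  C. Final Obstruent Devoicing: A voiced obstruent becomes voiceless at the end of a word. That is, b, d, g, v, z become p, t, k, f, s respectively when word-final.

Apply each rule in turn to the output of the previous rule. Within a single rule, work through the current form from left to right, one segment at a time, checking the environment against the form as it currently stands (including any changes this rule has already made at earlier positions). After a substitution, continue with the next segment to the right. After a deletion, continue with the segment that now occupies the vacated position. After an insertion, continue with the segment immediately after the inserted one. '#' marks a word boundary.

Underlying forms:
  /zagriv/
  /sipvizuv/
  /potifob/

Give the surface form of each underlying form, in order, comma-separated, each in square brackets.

[zagrif], [sipvizuf], [podifop]

/zagriv/:
  A Cluster Epenthesis: no change — [zagriv]
  B Intervocalic Voicing: no change — [zagriv]
  C Final Obstruent Devoicing: [zagriv] → [zagrif]
/sipvizuv/:
  A Cluster Epenthesis: no change — [sipvizuv]
  B Intervocalic Voicing: no change — [sipvizuv]
  C Final Obstruent Devoicing: [sipvizuv] → [sipvizuf]
/potifob/:
  A Cluster Epenthesis: no change — [potifob]
  B Intervocalic Voicing: [potifob] → [podifob]
  C Final Obstruent Devoicing: [podifob] → [podifop]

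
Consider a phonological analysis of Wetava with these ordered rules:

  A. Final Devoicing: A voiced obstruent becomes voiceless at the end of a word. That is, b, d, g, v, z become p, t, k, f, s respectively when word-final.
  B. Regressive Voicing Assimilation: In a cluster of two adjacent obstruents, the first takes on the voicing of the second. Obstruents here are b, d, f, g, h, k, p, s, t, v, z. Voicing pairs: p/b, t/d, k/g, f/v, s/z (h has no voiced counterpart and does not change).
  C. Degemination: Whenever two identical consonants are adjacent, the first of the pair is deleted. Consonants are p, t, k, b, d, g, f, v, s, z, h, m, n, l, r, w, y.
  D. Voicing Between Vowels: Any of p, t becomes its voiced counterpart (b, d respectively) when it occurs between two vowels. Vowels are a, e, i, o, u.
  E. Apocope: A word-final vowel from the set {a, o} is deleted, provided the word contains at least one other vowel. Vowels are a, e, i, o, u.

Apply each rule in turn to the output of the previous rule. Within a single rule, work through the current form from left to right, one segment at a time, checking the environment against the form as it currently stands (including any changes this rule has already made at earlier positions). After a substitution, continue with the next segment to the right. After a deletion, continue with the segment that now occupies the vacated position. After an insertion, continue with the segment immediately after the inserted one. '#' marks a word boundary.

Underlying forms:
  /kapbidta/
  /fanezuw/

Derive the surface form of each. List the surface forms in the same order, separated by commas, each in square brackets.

/kapbidta/:
  A Final Devoicing: no change — [kapbidta]
  B Regressive Voicing Assimilation: [kapbidta] → [kabbitta]
  C Degemination: [kabbitta] → [kabita]
  D Voicing Between Vowels: [kabita] → [kabida]
  E Apocope: [kabida] → [kabid]
/fanezuw/:
  A Final Devoicing: no change — [fanezuw]
  B Regressive Voicing Assimilation: no change — [fanezuw]
  C Degemination: no change — [fanezuw]
  D Voicing Between Vowels: no change — [fanezuw]
  E Apocope: no change — [fanezuw]

[kabid], [fanezuw]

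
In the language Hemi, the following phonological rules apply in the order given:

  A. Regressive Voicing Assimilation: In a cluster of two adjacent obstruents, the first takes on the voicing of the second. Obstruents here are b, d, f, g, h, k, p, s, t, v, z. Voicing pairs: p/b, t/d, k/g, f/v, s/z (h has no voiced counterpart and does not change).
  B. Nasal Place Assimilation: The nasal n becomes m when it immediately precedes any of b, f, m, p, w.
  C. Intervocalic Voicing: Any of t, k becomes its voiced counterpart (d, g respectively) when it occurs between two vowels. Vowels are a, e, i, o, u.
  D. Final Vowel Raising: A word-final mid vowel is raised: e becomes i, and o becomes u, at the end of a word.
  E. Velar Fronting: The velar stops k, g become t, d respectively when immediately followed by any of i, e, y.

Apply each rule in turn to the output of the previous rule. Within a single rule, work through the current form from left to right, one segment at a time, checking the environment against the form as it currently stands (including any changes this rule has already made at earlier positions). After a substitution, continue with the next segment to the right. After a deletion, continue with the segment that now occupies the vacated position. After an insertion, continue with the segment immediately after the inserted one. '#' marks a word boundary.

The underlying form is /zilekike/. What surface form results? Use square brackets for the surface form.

[ziledidi]

A Regressive Voicing Assimilation: no change — [zilekike]
B Nasal Place Assimilation: no change — [zilekike]
C Intervocalic Voicing: [zilekike] → [zilegige]
D Final Vowel Raising: [zilegige] → [zilegigi]
E Velar Fronting: [zilegigi] → [ziledidi]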